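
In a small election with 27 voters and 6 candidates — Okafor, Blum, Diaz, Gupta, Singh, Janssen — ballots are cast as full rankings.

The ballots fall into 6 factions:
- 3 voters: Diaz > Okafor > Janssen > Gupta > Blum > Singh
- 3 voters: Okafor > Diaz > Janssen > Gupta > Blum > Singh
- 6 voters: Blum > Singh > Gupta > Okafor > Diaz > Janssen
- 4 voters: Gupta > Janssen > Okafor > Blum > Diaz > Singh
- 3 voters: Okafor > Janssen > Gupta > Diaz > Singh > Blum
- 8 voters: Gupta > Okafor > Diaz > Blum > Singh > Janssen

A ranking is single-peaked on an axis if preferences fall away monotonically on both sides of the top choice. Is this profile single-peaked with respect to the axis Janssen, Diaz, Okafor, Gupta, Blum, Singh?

Axis positions: Janssen=1, Diaz=2, Okafor=3, Gupta=4, Blum=5, Singh=6.
Faction 1 (peak Diaz at position 2): ranking walks positions 2-3-1-4-5-6, expanding outward from the peak — single-peaked.
Faction 2 (peak Okafor at position 3): ranking walks positions 3-2-1-4-5-6, expanding outward from the peak — single-peaked.
Faction 3 (peak Blum at position 5): ranking walks positions 5-6-4-3-2-1, expanding outward from the peak — single-peaked.
Faction 4: ranking walks positions 4-1-3-5-2-6; Janssen is ranked above Okafor even though Okafor lies between Janssen and the peak Gupta on the axis — preferences dip and rise again. Not single-peaked.
Faction 5: ranking walks positions 3-1-4-2-6-5; Janssen is ranked above Diaz even though Diaz lies between Janssen and the peak Okafor on the axis — preferences dip and rise again. Not single-peaked.
Faction 6 (peak Gupta at position 4): ranking walks positions 4-3-2-5-6-1, expanding outward from the peak — single-peaked.
Faction 4 violates single-peakedness, so the profile is not single-peaked on this axis.

no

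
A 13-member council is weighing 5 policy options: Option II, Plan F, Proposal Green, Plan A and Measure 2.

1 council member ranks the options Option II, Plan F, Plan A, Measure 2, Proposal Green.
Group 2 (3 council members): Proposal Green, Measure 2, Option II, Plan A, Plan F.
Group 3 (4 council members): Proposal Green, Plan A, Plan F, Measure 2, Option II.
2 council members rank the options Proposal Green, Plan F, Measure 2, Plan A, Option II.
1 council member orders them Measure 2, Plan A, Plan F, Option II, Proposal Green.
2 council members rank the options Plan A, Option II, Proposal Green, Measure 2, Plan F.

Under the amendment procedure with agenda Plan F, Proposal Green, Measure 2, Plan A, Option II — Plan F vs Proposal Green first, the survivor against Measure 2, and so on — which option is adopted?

Round 1: Plan F vs Proposal Green — 2–11, Proposal Green advances.
Round 2: Proposal Green vs Measure 2 — 11–2, Proposal Green advances.
Round 3: Proposal Green vs Plan A — 9–4, Proposal Green advances.
Round 4: Proposal Green vs Option II — 9–4, Proposal Green advances.
Proposal Green survives the agenda.

Proposal Green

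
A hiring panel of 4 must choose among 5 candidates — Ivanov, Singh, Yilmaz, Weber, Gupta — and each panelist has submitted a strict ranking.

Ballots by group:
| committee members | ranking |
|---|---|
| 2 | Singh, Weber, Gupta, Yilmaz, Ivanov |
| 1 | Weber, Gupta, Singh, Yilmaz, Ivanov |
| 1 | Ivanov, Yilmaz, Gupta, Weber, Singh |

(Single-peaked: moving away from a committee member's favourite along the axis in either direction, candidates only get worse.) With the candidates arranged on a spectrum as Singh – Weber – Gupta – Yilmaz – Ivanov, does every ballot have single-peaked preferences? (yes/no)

yes

Axis positions: Singh=1, Weber=2, Gupta=3, Yilmaz=4, Ivanov=5.
Group 1 (peak Singh at position 1): ranking walks positions 1-2-3-4-5, expanding outward from the peak — single-peaked.
Group 2 (peak Weber at position 2): ranking walks positions 2-3-1-4-5, expanding outward from the peak — single-peaked.
Group 3 (peak Ivanov at position 5): ranking walks positions 5-4-3-2-1, expanding outward from the peak — single-peaked.
Every ranking is single-peaked on this axis.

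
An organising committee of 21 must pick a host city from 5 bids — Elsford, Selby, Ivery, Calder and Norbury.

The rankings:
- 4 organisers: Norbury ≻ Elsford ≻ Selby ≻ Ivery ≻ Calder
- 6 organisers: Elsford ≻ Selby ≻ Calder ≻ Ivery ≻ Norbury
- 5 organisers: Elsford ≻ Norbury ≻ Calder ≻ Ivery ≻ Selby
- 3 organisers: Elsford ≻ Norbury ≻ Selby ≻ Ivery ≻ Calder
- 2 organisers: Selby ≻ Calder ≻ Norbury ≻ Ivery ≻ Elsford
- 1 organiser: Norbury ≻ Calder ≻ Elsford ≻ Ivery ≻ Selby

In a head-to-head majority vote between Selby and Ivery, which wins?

Ballots ranking Selby above Ivery: 4 + 6 + 3 + 2 = 15.
Ballots ranking Ivery above Selby: 21 − 15 = 6.
Selby wins the head-to-head 15–6.

Selby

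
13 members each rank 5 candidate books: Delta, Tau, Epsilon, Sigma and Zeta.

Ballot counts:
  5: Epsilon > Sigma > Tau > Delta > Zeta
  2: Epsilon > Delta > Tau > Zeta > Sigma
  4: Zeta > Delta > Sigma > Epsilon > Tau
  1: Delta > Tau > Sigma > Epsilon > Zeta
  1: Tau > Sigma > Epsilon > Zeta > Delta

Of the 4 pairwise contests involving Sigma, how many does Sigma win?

Sigma against each rival (13 members):
Sigma vs Delta: 6 to 7, Delta.
Sigma vs Tau: 9 to 4, Sigma.
Sigma vs Epsilon: Sigma is ranked higher on 4+1+1 = 6 ballots, Epsilon on 7. Epsilon wins 7–6.
Sigma vs Zeta: Sigma, 7–6.
Sigma beats Tau, Zeta; loses to Delta, Epsilon — 2 pairwise wins.

2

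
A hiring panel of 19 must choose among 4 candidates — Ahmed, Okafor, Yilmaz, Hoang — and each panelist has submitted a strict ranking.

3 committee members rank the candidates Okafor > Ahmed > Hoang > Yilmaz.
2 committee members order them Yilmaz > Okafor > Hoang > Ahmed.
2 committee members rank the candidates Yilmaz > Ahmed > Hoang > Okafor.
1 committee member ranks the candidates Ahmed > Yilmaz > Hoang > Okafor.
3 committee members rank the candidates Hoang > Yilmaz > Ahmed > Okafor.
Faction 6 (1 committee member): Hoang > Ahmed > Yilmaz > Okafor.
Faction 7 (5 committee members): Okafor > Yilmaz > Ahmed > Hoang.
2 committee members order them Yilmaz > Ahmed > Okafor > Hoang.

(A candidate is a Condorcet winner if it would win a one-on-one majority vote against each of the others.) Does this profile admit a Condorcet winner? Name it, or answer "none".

Check each pair by majority over 19 ballots:
Ahmed–Okafor: Okafor 10–9.
Ahmed vs Yilmaz: Yilmaz wins 14–5.
Ahmed vs Hoang: Ahmed, 13–6.
Okafor vs Yilmaz: Yilmaz, 11–8.
Okafor–Hoang: Okafor 12–7.
Yilmaz–Hoang: Yilmaz 12–7.
Only Yilmaz has no losses; Yilmaz is the Condorcet winner.

Yilmaz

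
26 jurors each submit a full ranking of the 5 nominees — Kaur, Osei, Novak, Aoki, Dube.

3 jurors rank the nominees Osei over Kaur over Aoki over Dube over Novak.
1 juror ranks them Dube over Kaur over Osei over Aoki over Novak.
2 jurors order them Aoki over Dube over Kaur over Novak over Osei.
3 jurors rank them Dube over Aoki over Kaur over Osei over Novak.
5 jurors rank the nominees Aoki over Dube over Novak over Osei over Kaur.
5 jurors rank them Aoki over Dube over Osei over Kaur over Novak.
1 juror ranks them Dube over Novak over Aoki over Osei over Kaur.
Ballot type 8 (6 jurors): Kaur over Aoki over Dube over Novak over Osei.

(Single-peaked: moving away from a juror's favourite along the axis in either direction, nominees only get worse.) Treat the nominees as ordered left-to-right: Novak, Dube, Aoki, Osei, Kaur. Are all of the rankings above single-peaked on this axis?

Axis positions: Novak=1, Dube=2, Aoki=3, Osei=4, Kaur=5.
Ballot type 1 (peak Osei at position 4): ranking walks positions 4-5-3-2-1, expanding outward from the peak — single-peaked.
Ballot type 2: ranking walks positions 2-5-4-3-1; Kaur is ranked above Aoki even though Aoki lies between Kaur and the peak Dube on the axis — preferences dip and rise again. Not single-peaked.
Ballot type 3: ranking walks positions 3-2-5-1-4; Kaur is ranked above Osei even though Osei lies between Kaur and the peak Aoki on the axis — preferences dip and rise again. Not single-peaked.
Ballot type 4: ranking walks positions 2-3-5-4-1; Kaur is ranked above Osei even though Osei lies between Kaur and the peak Dube on the axis — preferences dip and rise again. Not single-peaked.
Ballot type 5 (peak Aoki at position 3): ranking walks positions 3-2-1-4-5, expanding outward from the peak — single-peaked.
Ballot type 6 (peak Aoki at position 3): ranking walks positions 3-2-4-5-1, expanding outward from the peak — single-peaked.
Ballot type 7 (peak Dube at position 2): ranking walks positions 2-1-3-4-5, expanding outward from the peak — single-peaked.
Ballot type 8: ranking walks positions 5-3-2-1-4; Aoki is ranked above Osei even though Osei lies between Aoki and the peak Kaur on the axis — preferences dip and rise again. Not single-peaked.
Ballot type 2 violates single-peakedness, so the profile is not single-peaked on this axis.

no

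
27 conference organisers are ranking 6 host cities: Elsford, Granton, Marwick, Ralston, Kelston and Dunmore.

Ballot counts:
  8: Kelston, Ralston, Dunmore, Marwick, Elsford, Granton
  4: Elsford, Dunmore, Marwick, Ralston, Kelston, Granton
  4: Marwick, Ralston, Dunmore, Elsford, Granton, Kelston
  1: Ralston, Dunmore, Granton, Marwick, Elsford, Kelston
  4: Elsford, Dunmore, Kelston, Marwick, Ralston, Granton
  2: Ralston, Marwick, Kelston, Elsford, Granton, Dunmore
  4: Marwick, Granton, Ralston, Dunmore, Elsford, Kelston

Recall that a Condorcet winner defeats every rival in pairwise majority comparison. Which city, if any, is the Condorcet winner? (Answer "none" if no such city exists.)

none

Head-to-head results (27 organisers):
Elsford vs Granton: Elsford is ranked higher on 8+4+4+4+2 = 22 ballots, Granton on 5. Elsford wins 22–5.
Elsford vs Marwick: 4+4 = 8 for Elsford, 19 for Marwick — Marwick by 19–8.
Elsford vs Ralston: 8 to 19, Ralston.
Elsford vs Kelston: 17 to 10, Elsford.
Elsford vs Dunmore: Elsford preferred on 4+4+2 = 10 ballots; Dunmore wins 17–10.
Granton vs Marwick: 1 for Granton, 26 for Marwick — Marwick by 26–1.
Granton vs Ralston: 4 for Granton, 23 for Ralston — Ralston by 23–4.
Granton vs Kelston: 9 to 18, Kelston.
Granton vs Dunmore: Granton preferred on 2+4 = 6 ballots; Dunmore wins 21–6.
Marwick vs Ralston: 4+4+4+4 = 16 for Marwick, 11 for Ralston — Marwick by 16–11.
Marwick vs Kelston: 15 to 12, Marwick.
Marwick vs Dunmore: 4+2+4 = 10 for Marwick, 17 for Dunmore — Dunmore by 17–10.
Ralston vs Kelston: 4+4+1+2+4 = 15 for Ralston, 12 for Kelston — Ralston by 15–12.
Ralston vs Dunmore: 8+4+1+2+4 = 19 for Ralston, 8 for Dunmore — Ralston by 19–8.
Kelston vs Dunmore: 10 to 17, Dunmore.
Every city loses at least once (Elsford loses to Marwick; Granton loses to Elsford; Marwick loses to Dunmore; Ralston loses to Marwick; Kelston loses to Elsford; Dunmore loses to Ralston). The majority relation contains the cycle Marwick beats Ralston beats Dunmore beats Marwick, so there is no Condorcet winner.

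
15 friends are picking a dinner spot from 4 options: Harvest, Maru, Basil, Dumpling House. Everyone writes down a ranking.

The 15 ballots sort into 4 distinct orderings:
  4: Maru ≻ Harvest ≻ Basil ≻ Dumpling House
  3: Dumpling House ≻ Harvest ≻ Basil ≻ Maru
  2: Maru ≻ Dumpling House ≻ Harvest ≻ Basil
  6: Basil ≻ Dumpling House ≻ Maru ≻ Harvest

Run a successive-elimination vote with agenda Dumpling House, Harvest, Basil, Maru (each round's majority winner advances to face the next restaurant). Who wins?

Round 1: Dumpling House vs Harvest — 11–4, Dumpling House advances.
Round 2: Dumpling House vs Basil — 5–10, Basil advances.
Round 3: Basil vs Maru — 9–6, Basil advances.
Basil survives the agenda.

Basil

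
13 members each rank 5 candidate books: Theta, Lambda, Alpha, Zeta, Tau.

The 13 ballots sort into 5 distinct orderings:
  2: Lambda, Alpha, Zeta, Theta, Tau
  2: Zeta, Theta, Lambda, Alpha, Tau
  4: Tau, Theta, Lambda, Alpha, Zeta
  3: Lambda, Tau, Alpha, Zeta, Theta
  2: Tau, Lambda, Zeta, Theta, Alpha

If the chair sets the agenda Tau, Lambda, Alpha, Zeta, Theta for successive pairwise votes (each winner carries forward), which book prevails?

Lambda

Round 1: Tau vs Lambda — 6–7, Lambda advances.
Round 2: Lambda vs Alpha — 13–0, Lambda advances.
Round 3: Lambda vs Zeta — 11–2, Lambda advances.
Round 4: Lambda vs Theta — 7–6, Lambda advances.
The agenda winner is Lambda.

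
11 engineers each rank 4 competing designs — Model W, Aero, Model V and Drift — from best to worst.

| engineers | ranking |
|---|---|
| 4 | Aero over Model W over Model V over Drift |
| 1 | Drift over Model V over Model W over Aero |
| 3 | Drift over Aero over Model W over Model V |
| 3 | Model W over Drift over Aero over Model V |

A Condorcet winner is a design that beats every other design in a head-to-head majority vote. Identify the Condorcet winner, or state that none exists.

none

Head-to-head results (11 engineers):
Model W vs Aero: Model W is ranked higher on 1+3 = 4 ballots, Aero on 7. Aero wins 7–4.
Model W vs Model V: 10 to 1, Model W.
Model W vs Drift: Model W preferred on 4+3 = 7 ballots; Model W wins 7–4.
Aero vs Model V: 10 to 1, Aero.
Aero vs Drift: Aero is ranked higher on 4 ballots, Drift on 7. Drift wins 7–4.
Model V vs Drift: Model V preferred on 4 ballots; Drift wins 7–4.
Each design drops at least one matchup (Model W loses to Aero; Aero loses to Drift; Model V loses to Model W; Drift loses to Model W); the cycle Model W > Drift > Aero > Model W rules out a Condorcet winner.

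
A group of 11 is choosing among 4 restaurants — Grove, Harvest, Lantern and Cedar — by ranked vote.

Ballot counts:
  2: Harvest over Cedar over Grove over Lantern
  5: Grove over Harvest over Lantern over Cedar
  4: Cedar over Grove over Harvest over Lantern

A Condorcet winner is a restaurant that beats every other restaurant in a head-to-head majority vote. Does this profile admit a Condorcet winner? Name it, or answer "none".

Check each pair by majority over 11 ballots:
Grove vs Harvest: 9 to 2, Grove.
Grove vs Lantern: Grove is ranked higher on 2+5+4 = 11 ballots, Lantern on 0. Grove wins 11–0.
Grove vs Cedar: Grove preferred on 5 ballots; Cedar wins 6–5.
Harvest vs Lantern: Harvest is ranked higher on 2+5+4 = 11 ballots, Lantern on 0. Harvest wins 11–0.
Harvest vs Cedar: 2+5 = 7 for Harvest, 4 for Cedar — Harvest by 7–4.
Lantern vs Cedar: Lantern is ranked higher on 5 ballots, Cedar on 6. Cedar wins 6–5.
Each restaurant drops at least one matchup (Grove loses to Cedar; Harvest loses to Grove; Lantern loses to Grove; Cedar loses to Harvest); the cycle Grove beats Harvest beats Cedar beats Grove rules out a Condorcet winner.

none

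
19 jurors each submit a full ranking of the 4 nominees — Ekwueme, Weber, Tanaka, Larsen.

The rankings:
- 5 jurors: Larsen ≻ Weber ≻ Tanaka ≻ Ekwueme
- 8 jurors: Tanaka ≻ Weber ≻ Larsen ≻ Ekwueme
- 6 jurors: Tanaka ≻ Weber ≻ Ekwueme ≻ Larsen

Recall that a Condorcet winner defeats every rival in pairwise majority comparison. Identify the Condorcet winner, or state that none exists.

Tanaka

Head-to-head results (19 jurors):
Ekwueme vs Weber: Ekwueme is ranked higher on 0 ballots, Weber on 19. Weber wins 19–0.
Ekwueme vs Tanaka: 0 for Ekwueme, 19 for Tanaka — Tanaka by 19–0.
Ekwueme vs Larsen: Ekwueme preferred on 6 ballots; Larsen wins 13–6.
Weber vs Tanaka: Weber is ranked higher on 5 ballots, Tanaka on 14. Tanaka wins 14–5.
Weber vs Larsen: Weber preferred on 8+6 = 14 ballots; Weber wins 14–5.
Tanaka vs Larsen: 8+6 = 14 for Tanaka, 5 for Larsen — Tanaka by 14–5.
Tanaka wins every pairwise contest, so Tanaka is the Condorcet winner.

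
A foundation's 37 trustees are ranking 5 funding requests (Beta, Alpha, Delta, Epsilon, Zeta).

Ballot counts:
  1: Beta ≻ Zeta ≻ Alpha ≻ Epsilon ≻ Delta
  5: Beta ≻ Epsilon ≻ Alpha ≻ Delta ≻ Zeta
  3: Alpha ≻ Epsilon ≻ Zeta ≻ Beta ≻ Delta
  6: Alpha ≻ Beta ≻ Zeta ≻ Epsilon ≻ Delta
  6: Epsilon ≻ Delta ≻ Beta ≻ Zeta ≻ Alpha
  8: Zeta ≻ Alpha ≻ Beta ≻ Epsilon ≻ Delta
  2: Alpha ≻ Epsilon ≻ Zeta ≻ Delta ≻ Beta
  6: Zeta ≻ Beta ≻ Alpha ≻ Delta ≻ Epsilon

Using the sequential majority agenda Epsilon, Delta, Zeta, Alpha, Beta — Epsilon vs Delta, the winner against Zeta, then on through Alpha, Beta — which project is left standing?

Round 1: Epsilon vs Delta — 31–6, Epsilon advances.
Round 2: Epsilon vs Zeta — 16–21, Zeta advances.
Round 3: Zeta vs Alpha — 21–16, Zeta advances.
Round 4: Zeta vs Beta — 19–18, Zeta advances.
Zeta survives the agenda.

Zeta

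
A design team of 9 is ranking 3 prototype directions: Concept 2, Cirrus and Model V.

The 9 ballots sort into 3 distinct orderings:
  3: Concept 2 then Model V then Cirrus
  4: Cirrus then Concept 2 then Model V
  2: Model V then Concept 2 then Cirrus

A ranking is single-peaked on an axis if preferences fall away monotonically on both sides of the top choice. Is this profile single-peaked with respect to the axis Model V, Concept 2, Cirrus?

yes

Axis positions: Model V=1, Concept 2=2, Cirrus=3.
Bloc 1 (peak Concept 2 at position 2): ranking walks positions 2-1-3, expanding outward from the peak — single-peaked.
Bloc 2 (peak Cirrus at position 3): ranking walks positions 3-2-1, expanding outward from the peak — single-peaked.
Bloc 3 (peak Model V at position 1): ranking walks positions 1-2-3, expanding outward from the peak — single-peaked.
Every ranking is single-peaked on this axis.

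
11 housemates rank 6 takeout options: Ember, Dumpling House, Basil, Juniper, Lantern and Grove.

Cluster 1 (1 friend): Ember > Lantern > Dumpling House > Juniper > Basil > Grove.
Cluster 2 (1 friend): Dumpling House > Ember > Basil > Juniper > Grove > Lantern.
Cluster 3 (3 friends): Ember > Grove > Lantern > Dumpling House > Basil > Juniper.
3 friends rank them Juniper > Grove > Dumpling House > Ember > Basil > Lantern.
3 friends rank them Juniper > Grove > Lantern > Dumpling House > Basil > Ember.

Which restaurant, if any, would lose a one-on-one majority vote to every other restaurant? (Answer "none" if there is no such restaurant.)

Basil

Pairwise majorities:
Ember vs Dumpling House: Dumpling House wins 7–4.
Ember vs Basil: Ember preferred on 1+1+3+3 = 8 ballots; Ember wins 8–3.
Ember vs Juniper: 1+1+3 = 5 for Ember, 6 for Juniper — Juniper by 6–5.
Ember vs Lantern: Ember, 8–3.
Ember vs Grove: 5 to 6, Grove.
Dumpling House vs Basil: Dumpling House is ranked higher on 1+1+3+3+3 = 11 ballots, Basil on 0. Dumpling House wins 11–0.
Dumpling House vs Juniper: Juniper wins 6–5.
Dumpling House–Lantern: Lantern 7–4.
Dumpling House–Grove: Grove 9–2.
Basil vs Juniper: Basil preferred on 1+3 = 4 ballots; Juniper wins 7–4.
Basil vs Lantern: 1+3 = 4 for Basil, 7 for Lantern — Lantern by 7–4.
Basil–Grove: Grove 9–2.
Juniper–Lantern: Juniper 7–4.
Juniper vs Grove: Juniper wins 8–3.
Lantern vs Grove: Lantern preferred on 1 ballot; Grove wins 10–1.
Basil loses to every other restaurant — it is the Condorcet loser.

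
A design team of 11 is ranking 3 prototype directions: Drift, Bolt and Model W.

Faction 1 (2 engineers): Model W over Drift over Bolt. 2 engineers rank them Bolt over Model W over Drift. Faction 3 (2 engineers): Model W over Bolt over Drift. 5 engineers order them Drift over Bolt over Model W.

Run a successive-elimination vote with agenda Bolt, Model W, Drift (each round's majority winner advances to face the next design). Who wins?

Drift

Round 1: Bolt vs Model W — 7–4, Bolt advances.
Round 2: Bolt vs Drift — 4–7, Drift advances.
The agenda winner is Drift.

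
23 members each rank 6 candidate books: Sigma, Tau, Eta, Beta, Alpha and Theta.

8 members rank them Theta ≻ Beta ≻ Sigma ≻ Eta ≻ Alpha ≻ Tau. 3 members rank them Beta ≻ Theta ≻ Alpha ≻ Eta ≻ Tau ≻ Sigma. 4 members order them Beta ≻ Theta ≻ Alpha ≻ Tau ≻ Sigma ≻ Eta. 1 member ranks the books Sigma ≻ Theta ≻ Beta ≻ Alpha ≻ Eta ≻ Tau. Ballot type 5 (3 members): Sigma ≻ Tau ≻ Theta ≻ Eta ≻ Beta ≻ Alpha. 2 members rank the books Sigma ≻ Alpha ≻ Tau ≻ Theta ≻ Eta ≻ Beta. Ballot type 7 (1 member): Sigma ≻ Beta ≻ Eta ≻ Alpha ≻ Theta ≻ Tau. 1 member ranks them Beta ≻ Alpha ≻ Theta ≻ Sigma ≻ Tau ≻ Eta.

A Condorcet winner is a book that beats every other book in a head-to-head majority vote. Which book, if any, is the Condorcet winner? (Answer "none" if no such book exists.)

Theta

Head-to-head results (23 members):
Sigma vs Tau: Sigma wins 16–7.
Sigma vs Eta: Sigma, 20–3.
Sigma vs Beta: Beta wins 16–7.
Sigma vs Alpha: Sigma wins 15–8.
Sigma–Theta: Theta 16–7.
Tau vs Eta: Eta wins 13–10.
Tau–Beta: Beta 18–5.
Tau vs Alpha: Alpha, 20–3.
Tau–Theta: Theta 18–5.
Eta vs Beta: Beta, 18–5.
Eta vs Alpha: Eta wins 12–11.
Eta–Theta: Theta 22–1.
Beta vs Alpha: Beta, 21–2.
Beta–Theta: Theta 14–9.
Alpha vs Theta: Theta, 19–4.
Theta defeats every rival head-to-head and is the Condorcet winner.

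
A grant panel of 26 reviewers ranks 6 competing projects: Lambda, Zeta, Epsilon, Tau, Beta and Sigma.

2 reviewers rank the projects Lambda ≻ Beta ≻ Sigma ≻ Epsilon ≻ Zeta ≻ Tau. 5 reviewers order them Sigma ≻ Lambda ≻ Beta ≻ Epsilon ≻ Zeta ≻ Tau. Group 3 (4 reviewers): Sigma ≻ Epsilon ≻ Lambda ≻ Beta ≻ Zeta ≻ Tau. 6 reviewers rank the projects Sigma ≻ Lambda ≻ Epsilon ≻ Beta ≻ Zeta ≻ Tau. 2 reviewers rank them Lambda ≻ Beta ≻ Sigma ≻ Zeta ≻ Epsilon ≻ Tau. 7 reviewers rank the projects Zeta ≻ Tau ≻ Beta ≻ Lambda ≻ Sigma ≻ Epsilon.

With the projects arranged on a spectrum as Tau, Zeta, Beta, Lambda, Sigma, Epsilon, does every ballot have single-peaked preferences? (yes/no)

yes

Axis positions: Tau=1, Zeta=2, Beta=3, Lambda=4, Sigma=5, Epsilon=6.
Group 1 (peak Lambda at position 4): ranking walks positions 4-3-5-6-2-1, expanding outward from the peak — single-peaked.
Group 2 (peak Sigma at position 5): ranking walks positions 5-4-3-6-2-1, expanding outward from the peak — single-peaked.
Group 3 (peak Sigma at position 5): ranking walks positions 5-6-4-3-2-1, expanding outward from the peak — single-peaked.
Group 4 (peak Sigma at position 5): ranking walks positions 5-4-6-3-2-1, expanding outward from the peak — single-peaked.
Group 5 (peak Lambda at position 4): ranking walks positions 4-3-5-2-6-1, expanding outward from the peak — single-peaked.
Group 6 (peak Zeta at position 2): ranking walks positions 2-1-3-4-5-6, expanding outward from the peak — single-peaked.
Every ranking is single-peaked on this axis.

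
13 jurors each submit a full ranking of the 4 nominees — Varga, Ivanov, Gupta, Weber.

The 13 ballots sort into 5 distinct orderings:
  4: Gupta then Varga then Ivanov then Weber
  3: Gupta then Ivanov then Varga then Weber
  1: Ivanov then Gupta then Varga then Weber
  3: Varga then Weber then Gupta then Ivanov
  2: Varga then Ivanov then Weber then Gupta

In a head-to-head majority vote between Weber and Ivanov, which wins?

Ballots ranking Weber above Ivanov: 3.
Ballots ranking Ivanov above Weber: 13 − 3 = 10.
Ivanov wins the head-to-head 10–3.

Ivanov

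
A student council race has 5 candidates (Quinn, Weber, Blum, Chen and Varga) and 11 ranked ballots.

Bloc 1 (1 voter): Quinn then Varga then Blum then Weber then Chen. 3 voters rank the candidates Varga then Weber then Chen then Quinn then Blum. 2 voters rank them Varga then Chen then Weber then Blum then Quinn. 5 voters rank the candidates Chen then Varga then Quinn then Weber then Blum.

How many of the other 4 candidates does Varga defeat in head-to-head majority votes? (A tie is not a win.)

Varga against each rival (11 voters):
Varga–Quinn: Varga 10–1.
Varga vs Weber: Varga preferred on 1+3+2+5 = 11 ballots; Varga wins 11–0.
Varga vs Blum: Varga wins 11–0.
Varga–Chen: Varga 6–5.
Varga beats Quinn, Weber, Blum, Chen — 4 pairwise wins.

4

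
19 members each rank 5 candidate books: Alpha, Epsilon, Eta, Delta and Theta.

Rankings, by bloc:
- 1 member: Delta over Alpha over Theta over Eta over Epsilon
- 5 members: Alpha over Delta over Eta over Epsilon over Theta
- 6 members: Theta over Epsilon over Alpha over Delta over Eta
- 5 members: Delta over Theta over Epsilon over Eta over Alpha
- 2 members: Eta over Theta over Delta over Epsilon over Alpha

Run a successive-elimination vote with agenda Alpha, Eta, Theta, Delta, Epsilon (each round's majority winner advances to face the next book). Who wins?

Round 1: Alpha vs Eta — 12–7, Alpha advances.
Round 2: Alpha vs Theta — 6–13, Theta advances.
Round 3: Theta vs Delta — 8–11, Delta advances.
Round 4: Delta vs Epsilon — 13–6, Delta advances.
Delta survives the agenda.

Delta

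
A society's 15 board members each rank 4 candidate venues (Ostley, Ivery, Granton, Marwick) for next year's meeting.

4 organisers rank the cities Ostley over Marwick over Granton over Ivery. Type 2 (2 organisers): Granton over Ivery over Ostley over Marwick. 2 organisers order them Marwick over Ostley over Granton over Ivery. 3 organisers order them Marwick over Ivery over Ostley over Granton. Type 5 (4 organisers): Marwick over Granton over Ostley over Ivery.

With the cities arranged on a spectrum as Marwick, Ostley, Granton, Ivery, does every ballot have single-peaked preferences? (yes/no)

no

Axis positions: Marwick=1, Ostley=2, Granton=3, Ivery=4.
Type 1 (peak Ostley at position 2): ranking walks positions 2-1-3-4, expanding outward from the peak — single-peaked.
Type 2 (peak Granton at position 3): ranking walks positions 3-4-2-1, expanding outward from the peak — single-peaked.
Type 3 (peak Marwick at position 1): ranking walks positions 1-2-3-4, expanding outward from the peak — single-peaked.
Type 4: ranking walks positions 1-4-2-3; Ivery is ranked above Ostley even though Ostley lies between Ivery and the peak Marwick on the axis — preferences dip and rise again. Not single-peaked.
Type 5: ranking walks positions 1-3-2-4; Granton is ranked above Ostley even though Ostley lies between Granton and the peak Marwick on the axis — preferences dip and rise again. Not single-peaked.
Type 4 violates single-peakedness, so the profile is not single-peaked on this axis.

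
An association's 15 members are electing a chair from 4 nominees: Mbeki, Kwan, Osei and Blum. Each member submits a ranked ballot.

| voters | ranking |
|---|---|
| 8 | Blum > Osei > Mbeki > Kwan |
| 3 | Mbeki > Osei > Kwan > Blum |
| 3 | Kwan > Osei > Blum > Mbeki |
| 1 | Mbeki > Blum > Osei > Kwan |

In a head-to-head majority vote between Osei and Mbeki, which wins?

Ballots ranking Osei above Mbeki: 8 + 3 = 11.
Ballots ranking Mbeki above Osei: 15 − 11 = 4.
Osei wins the head-to-head 11–4.

Osei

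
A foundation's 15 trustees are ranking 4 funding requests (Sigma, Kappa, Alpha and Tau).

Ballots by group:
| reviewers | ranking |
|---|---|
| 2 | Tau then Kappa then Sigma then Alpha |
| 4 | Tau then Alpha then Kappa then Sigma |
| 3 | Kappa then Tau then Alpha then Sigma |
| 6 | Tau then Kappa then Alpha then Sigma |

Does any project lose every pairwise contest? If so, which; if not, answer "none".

Head-to-head results (15 reviewers):
Sigma vs Kappa: 0 for Sigma, 15 for Kappa — Kappa by 15–0.
Sigma vs Alpha: Sigma is ranked higher on 2 ballots, Alpha on 13. Alpha wins 13–2.
Sigma vs Tau: Sigma preferred on 0 ballots; Tau wins 15–0.
Kappa vs Alpha: Kappa preferred on 2+3+6 = 11 ballots; Kappa wins 11–4.
Kappa vs Tau: Tau wins 12–3.
Alpha vs Tau: Tau, 15–0.
Only Sigma has no wins; Sigma is the Condorcet loser.

Sigma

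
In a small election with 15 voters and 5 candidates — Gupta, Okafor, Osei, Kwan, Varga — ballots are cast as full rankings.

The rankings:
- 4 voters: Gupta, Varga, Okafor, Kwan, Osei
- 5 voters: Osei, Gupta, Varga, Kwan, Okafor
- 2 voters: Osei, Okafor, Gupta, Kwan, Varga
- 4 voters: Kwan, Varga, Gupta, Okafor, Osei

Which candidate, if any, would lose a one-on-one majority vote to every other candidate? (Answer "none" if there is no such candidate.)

Osei

Pairwise majorities:
Gupta vs Okafor: Gupta, 13–2.
Gupta vs Osei: Gupta is ranked higher on 4+4 = 8 ballots, Osei on 7. Gupta wins 8–7.
Gupta vs Kwan: Gupta, 11–4.
Gupta–Varga: Gupta 11–4.
Okafor vs Osei: 8 to 7, Okafor.
Okafor–Kwan: Kwan 9–6.
Okafor vs Varga: Okafor is ranked higher on 2 ballots, Varga on 13. Varga wins 13–2.
Osei vs Kwan: Osei is ranked higher on 5+2 = 7 ballots, Kwan on 8. Kwan wins 8–7.
Osei–Varga: Varga 8–7.
Kwan vs Varga: Varga, 9–6.
Osei is beaten in every head-to-head and is the Condorcet loser.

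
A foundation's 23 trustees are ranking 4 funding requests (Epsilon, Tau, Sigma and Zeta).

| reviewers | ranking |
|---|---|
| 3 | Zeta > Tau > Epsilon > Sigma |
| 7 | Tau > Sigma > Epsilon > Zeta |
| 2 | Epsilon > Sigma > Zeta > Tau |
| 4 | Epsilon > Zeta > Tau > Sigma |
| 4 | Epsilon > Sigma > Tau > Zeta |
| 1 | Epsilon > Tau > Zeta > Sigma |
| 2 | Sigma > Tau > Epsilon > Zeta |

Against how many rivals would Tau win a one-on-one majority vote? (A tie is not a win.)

Tau against each rival (23 reviewers):
Tau vs Epsilon: Tau is ranked higher on 3+7+2 = 12 ballots, Epsilon on 11. Tau wins 12–11.
Tau vs Sigma: Tau is ranked higher on 3+7+4+1 = 15 ballots, Sigma on 8. Tau wins 15–8.
Tau vs Zeta: 7+4+1+2 = 14 for Tau, 9 for Zeta — Tau by 14–9.
Tau beats Epsilon, Sigma, Zeta — 3 pairwise wins.

3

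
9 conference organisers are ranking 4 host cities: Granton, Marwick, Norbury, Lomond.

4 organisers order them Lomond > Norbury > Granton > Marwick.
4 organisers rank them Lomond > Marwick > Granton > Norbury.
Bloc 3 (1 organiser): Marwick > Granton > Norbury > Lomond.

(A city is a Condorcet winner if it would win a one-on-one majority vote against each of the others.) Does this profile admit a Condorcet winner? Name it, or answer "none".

Pairwise majorities:
Granton vs Marwick: 4 for Granton, 5 for Marwick — Marwick by 5–4.
Granton vs Norbury: Granton preferred on 4+1 = 5 ballots; Granton wins 5–4.
Granton vs Lomond: 1 to 8, Lomond.
Marwick vs Norbury: Marwick is ranked higher on 4+1 = 5 ballots, Norbury on 4. Marwick wins 5–4.
Marwick vs Lomond: Marwick preferred on 1 ballot; Lomond wins 8–1.
Norbury vs Lomond: 1 to 8, Lomond.
Only Lomond has no losses; Lomond is the Condorcet winner.

Lomond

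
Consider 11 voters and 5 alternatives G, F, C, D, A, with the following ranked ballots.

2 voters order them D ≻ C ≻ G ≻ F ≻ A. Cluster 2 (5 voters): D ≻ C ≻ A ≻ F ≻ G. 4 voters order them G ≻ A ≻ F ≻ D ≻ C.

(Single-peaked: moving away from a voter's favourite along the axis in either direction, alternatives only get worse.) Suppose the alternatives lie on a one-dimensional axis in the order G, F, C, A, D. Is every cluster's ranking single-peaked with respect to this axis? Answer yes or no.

Axis positions: G=1, F=2, C=3, A=4, D=5.
Cluster 1: ranking walks positions 5-3-1-2-4; C is ranked above A even though A lies between C and the peak D on the axis — preferences dip and rise again. Not single-peaked.
Cluster 2: ranking walks positions 5-3-4-2-1; C is ranked above A even though A lies between C and the peak D on the axis — preferences dip and rise again. Not single-peaked.
Cluster 3: ranking walks positions 1-4-2-5-3; A is ranked above F even though F lies between A and the peak G on the axis — preferences dip and rise again. Not single-peaked.
Cluster 1 violates single-peakedness, so the profile is not single-peaked on this axis.

no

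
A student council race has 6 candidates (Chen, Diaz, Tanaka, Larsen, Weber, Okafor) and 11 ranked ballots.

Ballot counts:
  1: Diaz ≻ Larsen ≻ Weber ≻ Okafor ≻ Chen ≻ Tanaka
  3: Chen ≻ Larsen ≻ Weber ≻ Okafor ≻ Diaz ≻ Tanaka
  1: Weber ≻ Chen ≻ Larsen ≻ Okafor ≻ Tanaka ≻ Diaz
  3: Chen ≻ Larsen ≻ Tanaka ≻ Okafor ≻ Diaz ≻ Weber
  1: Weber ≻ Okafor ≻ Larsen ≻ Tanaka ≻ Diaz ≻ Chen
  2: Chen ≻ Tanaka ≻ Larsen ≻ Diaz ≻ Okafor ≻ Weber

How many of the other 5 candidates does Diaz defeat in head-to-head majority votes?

Diaz against each rival (11 voters):
Diaz vs Chen: Diaz is ranked higher on 1+1 = 2 ballots, Chen on 9. Chen wins 9–2.
Diaz–Tanaka: Tanaka 7–4.
Diaz vs Larsen: Diaz is ranked higher on 1 ballot, Larsen on 10. Larsen wins 10–1.
Diaz vs Weber: Diaz wins 6–5.
Diaz vs Okafor: Okafor wins 8–3.
Diaz beats Weber; loses to Chen, Tanaka, Larsen, Okafor — 1 pairwise win.

1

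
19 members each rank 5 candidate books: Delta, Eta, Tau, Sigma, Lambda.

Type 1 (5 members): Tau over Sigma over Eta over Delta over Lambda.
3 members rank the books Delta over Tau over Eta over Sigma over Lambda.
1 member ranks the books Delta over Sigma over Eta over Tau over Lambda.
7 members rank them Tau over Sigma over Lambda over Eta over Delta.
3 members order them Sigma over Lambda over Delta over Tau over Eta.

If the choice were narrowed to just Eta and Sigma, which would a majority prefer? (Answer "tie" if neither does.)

Sigma

Ballots ranking Eta above Sigma: 3.
Ballots ranking Sigma above Eta: 19 − 3 = 16.
Sigma wins the head-to-head 16–3.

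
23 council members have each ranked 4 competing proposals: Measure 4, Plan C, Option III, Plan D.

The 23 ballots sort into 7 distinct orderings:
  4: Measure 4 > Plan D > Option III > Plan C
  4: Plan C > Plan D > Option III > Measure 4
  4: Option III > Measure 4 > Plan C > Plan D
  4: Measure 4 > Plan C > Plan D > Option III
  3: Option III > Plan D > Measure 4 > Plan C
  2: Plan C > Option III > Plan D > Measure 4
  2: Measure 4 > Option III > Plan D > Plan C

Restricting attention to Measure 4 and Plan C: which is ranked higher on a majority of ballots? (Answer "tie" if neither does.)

Measure 4

Ballots ranking Measure 4 above Plan C: 4 + 4 + 4 + 3 + 2 = 17.
Ballots ranking Plan C above Measure 4: 23 − 17 = 6.
Measure 4 wins the head-to-head 17–6.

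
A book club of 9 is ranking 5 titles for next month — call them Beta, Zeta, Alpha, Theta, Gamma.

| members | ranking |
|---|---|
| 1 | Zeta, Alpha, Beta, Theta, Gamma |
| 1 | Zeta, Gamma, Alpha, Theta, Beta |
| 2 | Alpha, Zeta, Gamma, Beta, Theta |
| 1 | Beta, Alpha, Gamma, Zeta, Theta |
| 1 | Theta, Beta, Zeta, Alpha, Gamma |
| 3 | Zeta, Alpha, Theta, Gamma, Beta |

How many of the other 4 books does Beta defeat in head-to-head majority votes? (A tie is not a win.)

0

Beta against each rival (9 members):
Beta vs Zeta: Zeta wins 7–2.
Beta vs Alpha: Alpha, 7–2.
Beta vs Theta: 4 to 5, Theta.
Beta vs Gamma: 1+1+1 = 3 for Beta, 6 for Gamma — Gamma by 6–3.
Beta beats no one; loses to Zeta, Alpha, Theta, Gamma — 0 pairwise wins.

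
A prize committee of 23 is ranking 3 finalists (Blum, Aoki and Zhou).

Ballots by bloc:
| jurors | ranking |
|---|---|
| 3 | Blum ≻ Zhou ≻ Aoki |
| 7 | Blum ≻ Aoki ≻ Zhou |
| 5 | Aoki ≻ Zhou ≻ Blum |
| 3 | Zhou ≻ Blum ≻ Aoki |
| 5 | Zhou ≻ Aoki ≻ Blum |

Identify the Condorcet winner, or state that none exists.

Check each pair by majority over 23 ballots:
Blum vs Aoki: 3+7+3 = 13 for Blum, 10 for Aoki — Blum by 13–10.
Blum vs Zhou: Blum is ranked higher on 3+7 = 10 ballots, Zhou on 13. Zhou wins 13–10.
Aoki vs Zhou: Aoki is ranked higher on 7+5 = 12 ballots, Zhou on 11. Aoki wins 12–11.
Each nominee drops at least one matchup (Blum loses to Zhou; Aoki loses to Blum; Zhou loses to Aoki); the cycle Blum → Aoki → Zhou → Blum rules out a Condorcet winner.

none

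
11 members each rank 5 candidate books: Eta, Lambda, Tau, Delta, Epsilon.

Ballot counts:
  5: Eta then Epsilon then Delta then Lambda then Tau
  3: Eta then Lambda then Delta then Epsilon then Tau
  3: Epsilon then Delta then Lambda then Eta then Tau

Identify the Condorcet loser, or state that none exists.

Tau

Pairwise majorities:
Eta vs Lambda: Eta preferred on 5+3 = 8 ballots; Eta wins 8–3.
Eta vs Tau: Eta preferred on 5+3+3 = 11 ballots; Eta wins 11–0.
Eta vs Delta: 5+3 = 8 for Eta, 3 for Delta — Eta by 8–3.
Eta vs Epsilon: Eta is ranked higher on 5+3 = 8 ballots, Epsilon on 3. Eta wins 8–3.
Lambda vs Tau: Lambda, 11–0.
Lambda vs Delta: 3 for Lambda, 8 for Delta — Delta by 8–3.
Lambda vs Epsilon: Lambda is ranked higher on 3 ballots, Epsilon on 8. Epsilon wins 8–3.
Tau vs Delta: Tau is ranked higher on 0 ballots, Delta on 11. Delta wins 11–0.
Tau vs Epsilon: Epsilon wins 11–0.
Delta vs Epsilon: Epsilon wins 8–3.
Tau loses to every other book — it is the Condorcet loser.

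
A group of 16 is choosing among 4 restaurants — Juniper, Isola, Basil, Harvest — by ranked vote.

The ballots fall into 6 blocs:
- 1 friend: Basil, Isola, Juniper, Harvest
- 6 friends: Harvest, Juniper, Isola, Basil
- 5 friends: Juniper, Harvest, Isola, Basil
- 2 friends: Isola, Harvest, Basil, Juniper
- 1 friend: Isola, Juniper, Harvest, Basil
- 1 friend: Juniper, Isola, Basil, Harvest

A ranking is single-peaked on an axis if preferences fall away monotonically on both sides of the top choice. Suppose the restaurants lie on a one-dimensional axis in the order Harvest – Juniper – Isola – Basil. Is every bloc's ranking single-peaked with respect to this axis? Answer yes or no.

Axis positions: Harvest=1, Juniper=2, Isola=3, Basil=4.
Bloc 1 (peak Basil at position 4): ranking walks positions 4-3-2-1, expanding outward from the peak — single-peaked.
Bloc 2 (peak Harvest at position 1): ranking walks positions 1-2-3-4, expanding outward from the peak — single-peaked.
Bloc 3 (peak Juniper at position 2): ranking walks positions 2-1-3-4, expanding outward from the peak — single-peaked.
Bloc 4: ranking walks positions 3-1-4-2; Harvest is ranked above Juniper even though Juniper lies between Harvest and the peak Isola on the axis — preferences dip and rise again. Not single-peaked.
Bloc 5 (peak Isola at position 3): ranking walks positions 3-2-1-4, expanding outward from the peak — single-peaked.
Bloc 6 (peak Juniper at position 2): ranking walks positions 2-3-4-1, expanding outward from the peak — single-peaked.
Bloc 4 violates single-peakedness, so the profile is not single-peaked on this axis.

no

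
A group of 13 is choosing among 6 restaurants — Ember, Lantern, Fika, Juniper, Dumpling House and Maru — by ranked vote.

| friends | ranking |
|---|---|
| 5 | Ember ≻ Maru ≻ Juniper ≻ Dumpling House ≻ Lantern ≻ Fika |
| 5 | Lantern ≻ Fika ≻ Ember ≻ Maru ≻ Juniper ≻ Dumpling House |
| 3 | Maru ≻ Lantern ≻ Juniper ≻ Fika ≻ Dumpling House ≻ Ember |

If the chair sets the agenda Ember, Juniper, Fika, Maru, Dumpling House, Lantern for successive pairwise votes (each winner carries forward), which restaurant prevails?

Round 1: Ember vs Juniper — 10–3, Ember advances.
Round 2: Ember vs Fika — 5–8, Fika advances.
Round 3: Fika vs Maru — 5–8, Maru advances.
Round 4: Maru vs Dumpling House — 13–0, Maru advances.
Round 5: Maru vs Lantern — 8–5, Maru advances.
The agenda winner is Maru.

Maru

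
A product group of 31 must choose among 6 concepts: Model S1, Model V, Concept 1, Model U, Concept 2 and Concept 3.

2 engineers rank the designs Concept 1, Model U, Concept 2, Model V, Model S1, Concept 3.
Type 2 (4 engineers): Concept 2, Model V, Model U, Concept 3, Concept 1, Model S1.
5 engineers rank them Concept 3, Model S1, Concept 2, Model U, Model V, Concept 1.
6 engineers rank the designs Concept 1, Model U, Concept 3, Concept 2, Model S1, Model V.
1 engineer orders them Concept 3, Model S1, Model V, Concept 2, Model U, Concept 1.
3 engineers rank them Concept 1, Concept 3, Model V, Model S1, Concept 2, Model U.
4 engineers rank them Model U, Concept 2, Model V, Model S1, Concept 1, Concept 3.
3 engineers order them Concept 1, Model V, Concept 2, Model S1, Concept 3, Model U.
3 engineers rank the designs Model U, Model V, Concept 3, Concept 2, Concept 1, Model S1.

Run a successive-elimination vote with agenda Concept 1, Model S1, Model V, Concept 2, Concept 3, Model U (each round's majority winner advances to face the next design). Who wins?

Round 1: Concept 1 vs Model S1 — 21–10, Concept 1 advances.
Round 2: Concept 1 vs Model V — 14–17, Model V advances.
Round 3: Model V vs Concept 2 — 10–21, Concept 2 advances.
Round 4: Concept 2 vs Concept 3 — 13–18, Concept 3 advances.
Round 5: Concept 3 vs Model U — 12–19, Model U advances.
The agenda winner is Model U.

Model U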